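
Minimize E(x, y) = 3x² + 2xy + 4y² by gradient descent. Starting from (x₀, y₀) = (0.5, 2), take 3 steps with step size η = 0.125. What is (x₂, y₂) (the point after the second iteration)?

(-0.0625, 0.09375)

∇E = (6x + 2y, 2x + 8y)
(x₁, y₁) = (0.5, 2) − 0.125·(7, 17) = (-0.375, -0.125)
(x₂, y₂) = (-0.375, -0.125) − 0.125·(-2.5, -1.75) = (-0.0625, 0.09375)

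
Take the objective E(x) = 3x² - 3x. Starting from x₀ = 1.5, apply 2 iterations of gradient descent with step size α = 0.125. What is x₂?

E′(x) = 6x - 3
x₁ = 1.5 − 0.125·6 = 0.75
x₂ = 0.75 − 0.125·1.5 = 0.5625

0.5625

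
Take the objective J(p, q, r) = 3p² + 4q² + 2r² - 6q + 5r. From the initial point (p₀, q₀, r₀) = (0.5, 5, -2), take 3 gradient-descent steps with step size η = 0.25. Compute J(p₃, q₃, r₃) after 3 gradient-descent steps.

∇J = (6p, 8q - 6, 4r + 5)
Step 1: at (0.5, 5, -2), ∇J = (3, 34, -3) → (0.5, 5, -2) − 0.25·(3, 34, -3) = (-0.25, -3.5, -1.25)
Step 2: at (-0.25, -3.5, -1.25), ∇J = (-1.5, -34, 0) → (-0.25, -3.5, -1.25) − 0.25·(-1.5, -34, 0) = (0.125, 5, -1.25)
Step 3: at (0.125, 5, -1.25), ∇J = (0.75, 34, 0) → (0.125, 5, -1.25) − 0.25·(0.75, 34, 0) = (-0.0625, -3.5, -1.25)
J(-0.0625, -3.5, -1.25) = 66.88671875

66.88671875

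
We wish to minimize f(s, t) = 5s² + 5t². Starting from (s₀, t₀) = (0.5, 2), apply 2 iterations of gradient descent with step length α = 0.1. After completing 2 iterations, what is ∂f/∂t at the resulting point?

0

∇f = (10s, 10t)
Step 1: at (0.5, 2), ∇f = (5, 20) → (0.5, 2) − 0.1·(5, 20) = (0, 0)
Step 2: at (0, 0), ∇f = (0, 0) → (0, 0) − 0.1·(0, 0) = (0, 0)
∂f/∂t at (0, 0) = 0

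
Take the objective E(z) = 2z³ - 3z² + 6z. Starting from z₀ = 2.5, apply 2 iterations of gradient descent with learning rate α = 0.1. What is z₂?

E′(z) = 6z² - 6z + 6
z₁ = 2.5 − 0.1·28.5 = -0.35
z₂ = -0.35 − 0.1·8.835 = -1.2335

-1.2335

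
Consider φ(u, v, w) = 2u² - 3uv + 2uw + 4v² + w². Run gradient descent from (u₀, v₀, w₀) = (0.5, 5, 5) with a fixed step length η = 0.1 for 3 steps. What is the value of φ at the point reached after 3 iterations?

∇φ = (4u - 3v + 2w, -3u + 8v, 2u + 2w)
Step 1: at (0.5, 5, 5), ∇φ = (-3, 38.5, 11) → (0.5, 5, 5) − 0.1·(-3, 38.5, 11) = (0.8, 1.15, 3.9)
Step 2: at (0.8, 1.15, 3.9), ∇φ = (7.55, 6.8, 9.4) → (0.8, 1.15, 3.9) − 0.1·(7.55, 6.8, 9.4) = (0.045, 0.47, 2.96)
Step 3: at (0.045, 0.47, 2.96), ∇φ = (4.69, 3.625, 6.01) → (0.045, 0.47, 2.96) − 0.1·(4.69, 3.625, 6.01) = (-0.424, 0.1075, 2.359)
φ(-0.424, 0.1075, 2.359) = 4.106966

4.106966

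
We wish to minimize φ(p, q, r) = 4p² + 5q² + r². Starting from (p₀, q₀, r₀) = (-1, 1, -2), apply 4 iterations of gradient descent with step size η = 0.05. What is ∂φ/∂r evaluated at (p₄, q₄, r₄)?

∇φ = (8p, 10q, 2r)
(p₁, q₁, r₁) = (-1, 1, -2) − 0.05·(-8, 10, -4) = (-0.6, 0.5, -1.8)
(p₂, q₂, r₂) = (-0.6, 0.5, -1.8) − 0.05·(-4.8, 5, -3.6) = (-0.36, 0.25, -1.62)
(p₃, q₃, r₃) = (-0.36, 0.25, -1.62) − 0.05·(-2.88, 2.5, -3.24) = (-0.216, 0.125, -1.458)
(p₄, q₄, r₄) = (-0.216, 0.125, -1.458) − 0.05·(-1.728, 1.25, -2.916) = (-0.1296, 0.0625, -1.3122)
∂φ/∂r at (-0.1296, 0.0625, -1.3122) = -2.6244

-2.6244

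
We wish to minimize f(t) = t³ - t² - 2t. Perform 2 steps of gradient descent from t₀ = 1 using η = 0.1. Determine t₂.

1.157

f′(t) = 3t² - 2t - 2
t₁ = 1 − 0.1·(-1) = 1.1
t₂ = 1.1 − 0.1·(-0.57) = 1.157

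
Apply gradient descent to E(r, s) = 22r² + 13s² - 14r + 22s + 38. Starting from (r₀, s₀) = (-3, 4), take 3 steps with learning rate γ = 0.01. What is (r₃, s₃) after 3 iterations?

∇E = (44r - 14, 26s + 22)
(r₁, s₁) = (-3, 4) − 0.01·(-146, 126) = (-1.54, 2.74)
(r₂, s₂) = (-1.54, 2.74) − 0.01·(-81.76, 93.24) = (-0.7224, 1.8076)
(r₃, s₃) = (-0.7224, 1.8076) − 0.01·(-45.7856, 68.9976) = (-0.264544, 1.117624)

(-0.264544, 1.117624)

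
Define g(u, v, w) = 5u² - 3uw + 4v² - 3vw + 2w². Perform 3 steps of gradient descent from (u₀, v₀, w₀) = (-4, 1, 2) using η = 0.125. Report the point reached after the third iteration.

∇g = (10u - 3w, 8v - 3w, -3u - 3v + 4w)
Step 1: at (-4, 1, 2), ∇g = (-46, 2, 17) → (-4, 1, 2) − 0.125·(-46, 2, 17) = (1.75, 0.75, -0.125)
Step 2: at (1.75, 0.75, -0.125), ∇g = (17.875, 6.375, -8) → (1.75, 0.75, -0.125) − 0.125·(17.875, 6.375, -8) = (-0.484375, -0.046875, 0.875)
Step 3: at (-0.484375, -0.046875, 0.875), ∇g = (-7.46875, -3, 5.09375) → (-0.484375, -0.046875, 0.875) − 0.125·(-7.46875, -3, 5.09375) = (0.44921875, 0.328125, 0.23828125)

(0.44921875, 0.328125, 0.23828125)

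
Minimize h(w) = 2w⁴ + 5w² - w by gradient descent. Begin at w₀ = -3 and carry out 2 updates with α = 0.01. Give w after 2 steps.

h′(w) = 8w³ + 10w - 1
w₁ = -3 − 0.01·(-247) = -0.53
w₂ = -0.53 − 0.01·(-7.491016) = -0.45508984

-0.45508984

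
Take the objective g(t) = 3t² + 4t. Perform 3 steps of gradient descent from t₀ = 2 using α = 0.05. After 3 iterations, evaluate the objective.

1.176512

g′(t) = 6t + 4
Step 1: g′(2) = 16; t₁ = 2 − 0.05·16 = 1.2
Step 2: g′(1.2) = 11.2; t₂ = 1.2 − 0.05·11.2 = 0.64
Step 3: g′(0.64) = 7.84; t₃ = 0.64 − 0.05·7.84 = 0.248
g(0.248) = 1.176512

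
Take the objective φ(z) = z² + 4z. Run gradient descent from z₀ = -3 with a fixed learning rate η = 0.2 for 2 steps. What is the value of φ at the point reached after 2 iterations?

-3.8704

φ′(z) = 2z + 4
z₁ = -3 − 0.2·(-2) = -2.6
z₂ = -2.6 − 0.2·(-1.2) = -2.36
φ(-2.36) = -3.8704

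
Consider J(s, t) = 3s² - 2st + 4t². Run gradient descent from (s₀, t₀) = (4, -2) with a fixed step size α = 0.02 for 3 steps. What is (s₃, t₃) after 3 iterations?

∇J = (6s - 2t, -2s + 8t)
(s₁, t₁) = (4, -2) − 0.02·(28, -24) = (3.44, -1.52)
(s₂, t₂) = (3.44, -1.52) − 0.02·(23.68, -19.04) = (2.9664, -1.1392)
(s₃, t₃) = (2.9664, -1.1392) − 0.02·(20.0768, -15.0464) = (2.564864, -0.838272)

(2.564864, -0.838272)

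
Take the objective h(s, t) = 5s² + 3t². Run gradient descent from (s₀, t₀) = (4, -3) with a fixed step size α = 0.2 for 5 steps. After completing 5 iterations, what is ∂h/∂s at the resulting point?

∇h = (10s, 6t)
(s₁, t₁) = (4, -3) − 0.2·(40, -18) = (-4, 0.6)
(s₂, t₂) = (-4, 0.6) − 0.2·(-40, 3.6) = (4, -0.12)
(s₃, t₃) = (4, -0.12) − 0.2·(40, -0.72) = (-4, 0.024)
(s₄, t₄) = (-4, 0.024) − 0.2·(-40, 0.144) = (4, -0.0048)
(s₅, t₅) = (4, -0.0048) − 0.2·(40, -0.0288) = (-4, 0.00096)
∂h/∂s at (-4, 0.00096) = -40

-40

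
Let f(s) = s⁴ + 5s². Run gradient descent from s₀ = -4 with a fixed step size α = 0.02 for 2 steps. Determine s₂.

0.96976896

f′(s) = 4s³ + 10s
s₁ = -4 − 0.02·(-296) = 1.92
s₂ = 1.92 − 0.02·47.511552 = 0.96976896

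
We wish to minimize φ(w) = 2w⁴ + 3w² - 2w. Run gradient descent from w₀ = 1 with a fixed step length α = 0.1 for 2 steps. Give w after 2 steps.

0.1264

φ′(w) = 8w³ + 6w - 2
w₁ = 1 − 0.1·12 = -0.2
w₂ = -0.2 − 0.1·(-3.264) = 0.1264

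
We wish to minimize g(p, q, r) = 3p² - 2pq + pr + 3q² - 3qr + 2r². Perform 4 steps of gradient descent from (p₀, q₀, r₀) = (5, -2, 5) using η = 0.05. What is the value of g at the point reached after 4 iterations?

∇g = (6p - 2q + r, -2p + 6q - 3r, p - 3q + 4r)
(p₁, q₁, r₁) = (5, -2, 5) − 0.05·(39, -37, 31) = (3.05, -0.15, 3.45)
(p₂, q₂, r₂) = (3.05, -0.15, 3.45) − 0.05·(22.05, -17.35, 17.3) = (1.9475, 0.7175, 2.585)
(p₃, q₃, r₃) = (1.9475, 0.7175, 2.585) − 0.05·(12.835, -7.345, 10.135) = (1.30575, 1.08475, 2.07825)
(p₄, q₄, r₄) = (1.30575, 1.08475, 2.07825) − 0.05·(7.74325, -2.33775, 6.3645) = (0.9185875, 1.2016375, 1.760025)
g(0.9185875, 1.2016375, 1.760025) = 6.12296549875

6.12296549875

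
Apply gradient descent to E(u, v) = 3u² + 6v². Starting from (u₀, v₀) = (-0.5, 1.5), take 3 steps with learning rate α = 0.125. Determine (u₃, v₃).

∇E = (6u, 12v)
(u₁, v₁) = (-0.5, 1.5) − 0.125·(-3, 18) = (-0.125, -0.75)
(u₂, v₂) = (-0.125, -0.75) − 0.125·(-0.75, -9) = (-0.03125, 0.375)
(u₃, v₃) = (-0.03125, 0.375) − 0.125·(-0.1875, 4.5) = (-0.0078125, -0.1875)

(-0.0078125, -0.1875)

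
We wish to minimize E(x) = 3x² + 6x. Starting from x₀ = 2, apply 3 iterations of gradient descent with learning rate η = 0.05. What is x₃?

E′(x) = 6x + 6
x₁ = 2 − 0.05·18 = 1.1
x₂ = 1.1 − 0.05·12.6 = 0.47
x₃ = 0.47 − 0.05·8.82 = 0.029

0.029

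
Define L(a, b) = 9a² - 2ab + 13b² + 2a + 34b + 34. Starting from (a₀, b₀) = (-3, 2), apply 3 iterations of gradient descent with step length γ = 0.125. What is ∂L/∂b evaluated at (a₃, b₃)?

∇L = (18a - 2b + 2, -2a + 26b + 34)
(a₁, b₁) = (-3, 2) − 0.125·(-56, 92) = (4, -9.5)
(a₂, b₂) = (4, -9.5) − 0.125·(93, -221) = (-7.625, 18.125)
(a₃, b₃) = (-7.625, 18.125) − 0.125·(-171.5, 520.5) = (13.8125, -46.9375)
∂L/∂b at (13.8125, -46.9375) = -1214

-1214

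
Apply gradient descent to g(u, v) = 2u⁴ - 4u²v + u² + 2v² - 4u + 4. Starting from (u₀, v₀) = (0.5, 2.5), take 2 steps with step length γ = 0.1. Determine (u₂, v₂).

∇g = (8u³ - 8uv + 2u - 4, -4u² + 4v)
Step 1: at (0.5, 2.5), ∇g = (-12, 9) → (0.5, 2.5) − 0.1·(-12, 9) = (1.7, 1.6)
Step 2: at (1.7, 1.6), ∇g = (16.944, -5.16) → (1.7, 1.6) − 0.1·(16.944, -5.16) = (0.0056, 2.116)

(0.0056, 2.116)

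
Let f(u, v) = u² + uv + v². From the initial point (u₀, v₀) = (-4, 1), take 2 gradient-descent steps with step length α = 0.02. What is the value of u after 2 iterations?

-3.7264

∇f = (2u + v, u + 2v)
Step 1: at (-4, 1), ∇f = (-7, -2) → (-4, 1) − 0.02·(-7, -2) = (-3.86, 1.04)
Step 2: at (-3.86, 1.04), ∇f = (-6.68, -1.78) → (-3.86, 1.04) − 0.02·(-6.68, -1.78) = (-3.7264, 1.0756)
u = -3.7264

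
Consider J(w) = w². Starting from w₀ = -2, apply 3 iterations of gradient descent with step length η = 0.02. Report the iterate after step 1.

J′(w) = 2w
Step 1: J′(-2) = -4; w₁ = -2 − 0.02·(-4) = -1.92

-1.92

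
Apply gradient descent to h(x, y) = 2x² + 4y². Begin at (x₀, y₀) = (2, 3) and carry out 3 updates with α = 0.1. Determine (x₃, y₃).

(0.432, 0.024)

∇h = (4x, 8y)
(x₁, y₁) = (2, 3) − 0.1·(8, 24) = (1.2, 0.6)
(x₂, y₂) = (1.2, 0.6) − 0.1·(4.8, 4.8) = (0.72, 0.12)
(x₃, y₃) = (0.72, 0.12) − 0.1·(2.88, 0.96) = (0.432, 0.024)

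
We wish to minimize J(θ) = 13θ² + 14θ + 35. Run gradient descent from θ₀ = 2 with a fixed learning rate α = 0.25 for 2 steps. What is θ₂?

76.25

J′(θ) = 26θ + 14
θ₁ = 2 − 0.25·66 = -14.5
θ₂ = -14.5 − 0.25·(-363) = 76.25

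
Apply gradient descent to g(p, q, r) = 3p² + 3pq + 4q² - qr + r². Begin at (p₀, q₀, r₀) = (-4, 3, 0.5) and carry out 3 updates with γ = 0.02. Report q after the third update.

∇g = (6p + 3q, 3p + 8q - r, -q + 2r)
(p₁, q₁, r₁) = (-4, 3, 0.5) − 0.02·(-15, 11.5, -2) = (-3.7, 2.77, 0.54)
(p₂, q₂, r₂) = (-3.7, 2.77, 0.54) − 0.02·(-13.89, 10.52, -1.69) = (-3.4222, 2.5596, 0.5738)
(p₃, q₃, r₃) = (-3.4222, 2.5596, 0.5738) − 0.02·(-12.8544, 9.6364, -1.412) = (-3.165112, 2.366872, 0.60204)
q = 2.366872

2.366872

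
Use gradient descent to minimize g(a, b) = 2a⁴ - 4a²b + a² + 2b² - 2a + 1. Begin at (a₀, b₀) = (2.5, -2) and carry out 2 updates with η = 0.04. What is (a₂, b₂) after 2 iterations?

(21.16433536, 2.278144)

∇g = (8a³ - 8ab + 2a - 2, -4a² + 4b)
Step 1: at (2.5, -2), ∇g = (168, -33) → (2.5, -2) − 0.04·(168, -33) = (-4.22, -0.68)
Step 2: at (-4.22, -0.68), ∇g = (-634.608384, -73.9536) → (-4.22, -0.68) − 0.04·(-634.608384, -73.9536) = (21.16433536, 2.278144)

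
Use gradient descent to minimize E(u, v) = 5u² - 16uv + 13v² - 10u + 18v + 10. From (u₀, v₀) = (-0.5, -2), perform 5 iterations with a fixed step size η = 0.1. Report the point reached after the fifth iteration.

∇E = (10u - 16v - 10, -16u + 26v + 18)
(u₁, v₁) = (-0.5, -2) − 0.1·(17, -26) = (-2.2, 0.6)
(u₂, v₂) = (-2.2, 0.6) − 0.1·(-41.6, 68.8) = (1.96, -6.28)
(u₃, v₃) = (1.96, -6.28) − 0.1·(110.08, -176.64) = (-9.048, 11.384)
(u₄, v₄) = (-9.048, 11.384) − 0.1·(-282.624, 458.752) = (19.2144, -34.4912)
(u₅, v₅) = (19.2144, -34.4912) − 0.1·(734.0032, -1186.2016) = (-54.18592, 84.12896)

(-54.18592, 84.12896)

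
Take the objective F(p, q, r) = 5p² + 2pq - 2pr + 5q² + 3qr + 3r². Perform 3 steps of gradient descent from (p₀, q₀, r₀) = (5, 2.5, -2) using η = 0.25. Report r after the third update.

1.8828125

∇F = (10p + 2q - 2r, 2p + 10q + 3r, -2p + 3q + 6r)
Step 1: at (5, 2.5, -2), ∇F = (59, 29, -14.5) → (5, 2.5, -2) − 0.25·(59, 29, -14.5) = (-9.75, -4.75, 1.625)
Step 2: at (-9.75, -4.75, 1.625), ∇F = (-110.25, -62.125, 15) → (-9.75, -4.75, 1.625) − 0.25·(-110.25, -62.125, 15) = (17.8125, 10.78125, -2.125)
Step 3: at (17.8125, 10.78125, -2.125), ∇F = (203.9375, 137.0625, -16.03125) → (17.8125, 10.78125, -2.125) − 0.25·(203.9375, 137.0625, -16.03125) = (-33.171875, -23.484375, 1.8828125)
r = 1.8828125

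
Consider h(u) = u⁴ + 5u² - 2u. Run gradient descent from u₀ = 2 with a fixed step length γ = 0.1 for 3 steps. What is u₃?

h′(u) = 4u³ + 10u - 2
Step 1: h′(2) = 50; u₁ = 2 − 0.1·50 = -3
Step 2: h′(-3) = -140; u₂ = -3 − 0.1·(-140) = 11
Step 3: h′(11) = 5432; u₃ = 11 − 0.1·5432 = -532.2

-532.2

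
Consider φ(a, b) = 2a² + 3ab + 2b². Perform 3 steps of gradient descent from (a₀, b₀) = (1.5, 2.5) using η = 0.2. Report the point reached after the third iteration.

∇φ = (4a + 3b, 3a + 4b)
Step 1: at (1.5, 2.5), ∇φ = (13.5, 14.5) → (1.5, 2.5) − 0.2·(13.5, 14.5) = (-1.2, -0.4)
Step 2: at (-1.2, -0.4), ∇φ = (-6, -5.2) → (-1.2, -0.4) − 0.2·(-6, -5.2) = (0, 0.64)
Step 3: at (0, 0.64), ∇φ = (1.92, 2.56) → (0, 0.64) − 0.2·(1.92, 2.56) = (-0.384, 0.128)

(-0.384, 0.128)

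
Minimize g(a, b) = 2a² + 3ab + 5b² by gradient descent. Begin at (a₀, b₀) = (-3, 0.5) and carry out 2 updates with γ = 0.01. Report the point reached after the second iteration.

∇g = (4a + 3b, 3a + 10b)
(a₁, b₁) = (-3, 0.5) − 0.01·(-10.5, -4) = (-2.895, 0.54)
(a₂, b₂) = (-2.895, 0.54) − 0.01·(-9.96, -3.285) = (-2.7954, 0.57285)

(-2.7954, 0.57285)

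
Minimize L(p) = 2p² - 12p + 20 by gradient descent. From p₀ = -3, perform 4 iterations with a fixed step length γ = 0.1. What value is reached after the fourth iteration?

L′(p) = 4p - 12
Step 1: L′(-3) = -24; p₁ = -3 − 0.1·(-24) = -0.6
Step 2: L′(-0.6) = -14.4; p₂ = -0.6 − 0.1·(-14.4) = 0.84
Step 3: L′(0.84) = -8.64; p₃ = 0.84 − 0.1·(-8.64) = 1.704
Step 4: L′(1.704) = -5.184; p₄ = 1.704 − 0.1·(-5.184) = 2.2224

2.2224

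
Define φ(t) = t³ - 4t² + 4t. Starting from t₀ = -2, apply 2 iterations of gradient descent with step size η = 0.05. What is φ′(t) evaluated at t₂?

216.301568

φ′(t) = 3t² - 8t + 4
t₁ = -2 − 0.05·32 = -3.6
t₂ = -3.6 − 0.05·71.68 = -7.184
φ′(t) at (-7.184) = 216.301568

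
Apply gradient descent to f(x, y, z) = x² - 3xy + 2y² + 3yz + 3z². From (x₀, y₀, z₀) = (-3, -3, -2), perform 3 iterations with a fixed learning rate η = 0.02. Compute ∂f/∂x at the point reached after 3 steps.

∇f = (2x - 3y, -3x + 4y + 3z, 3y + 6z)
(x₁, y₁, z₁) = (-3, -3, -2) − 0.02·(3, -9, -21) = (-3.06, -2.82, -1.58)
(x₂, y₂, z₂) = (-3.06, -2.82, -1.58) − 0.02·(2.34, -6.84, -17.94) = (-3.1068, -2.6832, -1.2212)
(x₃, y₃, z₃) = (-3.1068, -2.6832, -1.2212) − 0.02·(1.836, -5.076, -15.3768) = (-3.14352, -2.58168, -0.913664)
∂f/∂x at (-3.14352, -2.58168, -0.913664) = 1.458

1.458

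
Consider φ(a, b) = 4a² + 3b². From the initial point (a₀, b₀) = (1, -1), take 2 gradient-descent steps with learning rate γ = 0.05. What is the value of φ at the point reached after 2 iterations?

∇φ = (8a, 6b)
Step 1: at (1, -1), ∇φ = (8, -6) → (1, -1) − 0.05·(8, -6) = (0.6, -0.7)
Step 2: at (0.6, -0.7), ∇φ = (4.8, -4.2) → (0.6, -0.7) − 0.05·(4.8, -4.2) = (0.36, -0.49)
φ(0.36, -0.49) = 1.2387

1.2387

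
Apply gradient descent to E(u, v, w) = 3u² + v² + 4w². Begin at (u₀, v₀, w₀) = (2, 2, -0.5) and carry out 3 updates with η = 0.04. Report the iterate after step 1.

(1.52, 1.84, -0.34)

∇E = (6u, 2v, 8w)
Step 1: at (2, 2, -0.5), ∇E = (12, 4, -4) → (2, 2, -0.5) − 0.04·(12, 4, -4) = (1.52, 1.84, -0.34)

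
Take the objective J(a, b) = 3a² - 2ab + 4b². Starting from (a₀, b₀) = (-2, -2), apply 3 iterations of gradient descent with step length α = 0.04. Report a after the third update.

∇J = (6a - 2b, -2a + 8b)
Step 1: at (-2, -2), ∇J = (-8, -12) → (-2, -2) − 0.04·(-8, -12) = (-1.68, -1.52)
Step 2: at (-1.68, -1.52), ∇J = (-7.04, -8.8) → (-1.68, -1.52) − 0.04·(-7.04, -8.8) = (-1.3984, -1.168)
Step 3: at (-1.3984, -1.168), ∇J = (-6.0544, -6.5472) → (-1.3984, -1.168) − 0.04·(-6.0544, -6.5472) = (-1.156224, -0.906112)
a = -1.156224

-1.156224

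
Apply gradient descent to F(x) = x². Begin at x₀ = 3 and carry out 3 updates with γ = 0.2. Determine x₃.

0.648

F′(x) = 2x
Step 1: F′(3) = 6; x₁ = 3 − 0.2·6 = 1.8
Step 2: F′(1.8) = 3.6; x₂ = 1.8 − 0.2·3.6 = 1.08
Step 3: F′(1.08) = 2.16; x₃ = 1.08 − 0.2·2.16 = 0.648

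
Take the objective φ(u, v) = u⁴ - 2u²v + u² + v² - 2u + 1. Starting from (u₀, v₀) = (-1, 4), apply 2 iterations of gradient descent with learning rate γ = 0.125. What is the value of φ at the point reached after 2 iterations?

∇φ = (4u³ - 4uv + 2u - 2, -2u² + 2v)
Step 1: at (-1, 4), ∇φ = (8, 6) → (-1, 4) − 0.125·(8, 6) = (-2, 3.25)
Step 2: at (-2, 3.25), ∇φ = (-12, -1.5) → (-2, 3.25) − 0.125·(-12, -1.5) = (-0.5, 3.4375)
φ(-0.5, 3.4375) = 12.41015625

12.41015625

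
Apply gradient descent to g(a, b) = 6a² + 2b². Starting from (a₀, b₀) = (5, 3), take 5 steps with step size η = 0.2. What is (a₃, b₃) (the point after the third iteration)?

(-13.72, 0.024)

∇g = (12a, 4b)
(a₁, b₁) = (5, 3) − 0.2·(60, 12) = (-7, 0.6)
(a₂, b₂) = (-7, 0.6) − 0.2·(-84, 2.4) = (9.8, 0.12)
(a₃, b₃) = (9.8, 0.12) − 0.2·(117.6, 0.48) = (-13.72, 0.024)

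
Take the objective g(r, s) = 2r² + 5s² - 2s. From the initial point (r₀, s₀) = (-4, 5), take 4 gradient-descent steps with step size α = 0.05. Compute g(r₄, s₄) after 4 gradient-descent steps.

5.61870912

∇g = (4r, 10s - 2)
Step 1: at (-4, 5), ∇g = (-16, 48) → (-4, 5) − 0.05·(-16, 48) = (-3.2, 2.6)
Step 2: at (-3.2, 2.6), ∇g = (-12.8, 24) → (-3.2, 2.6) − 0.05·(-12.8, 24) = (-2.56, 1.4)
Step 3: at (-2.56, 1.4), ∇g = (-10.24, 12) → (-2.56, 1.4) − 0.05·(-10.24, 12) = (-2.048, 0.8)
Step 4: at (-2.048, 0.8), ∇g = (-8.192, 6) → (-2.048, 0.8) − 0.05·(-8.192, 6) = (-1.6384, 0.5)
g(-1.6384, 0.5) = 5.61870912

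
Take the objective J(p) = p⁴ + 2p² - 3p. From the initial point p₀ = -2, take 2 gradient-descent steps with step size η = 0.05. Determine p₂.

0.269325

J′(p) = 4p³ + 4p - 3
p₁ = -2 − 0.05·(-43) = 0.15
p₂ = 0.15 − 0.05·(-2.3865) = 0.269325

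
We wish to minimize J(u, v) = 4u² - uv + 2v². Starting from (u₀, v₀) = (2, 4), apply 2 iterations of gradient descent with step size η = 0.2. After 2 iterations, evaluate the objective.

0.896

∇J = (8u - v, -u + 4v)
Step 1: at (2, 4), ∇J = (12, 14) → (2, 4) − 0.2·(12, 14) = (-0.4, 1.2)
Step 2: at (-0.4, 1.2), ∇J = (-4.4, 5.2) → (-0.4, 1.2) − 0.2·(-4.4, 5.2) = (0.48, 0.16)
J(0.48, 0.16) = 0.896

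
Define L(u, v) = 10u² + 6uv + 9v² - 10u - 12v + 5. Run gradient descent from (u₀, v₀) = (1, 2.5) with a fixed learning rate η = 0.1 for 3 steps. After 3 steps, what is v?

∇L = (20u + 6v - 10, 6u + 18v - 12)
(u₁, v₁) = (1, 2.5) − 0.1·(25, 39) = (-1.5, -1.4)
(u₂, v₂) = (-1.5, -1.4) − 0.1·(-48.4, -46.2) = (3.34, 3.22)
(u₃, v₃) = (3.34, 3.22) − 0.1·(76.12, 66) = (-4.272, -3.38)
v = -3.38

-3.38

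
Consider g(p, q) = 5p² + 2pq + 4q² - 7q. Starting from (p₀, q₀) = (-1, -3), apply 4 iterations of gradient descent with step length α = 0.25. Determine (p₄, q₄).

(-24.9375, -15.15625)

∇g = (10p + 2q, 2p + 8q - 7)
Step 1: at (-1, -3), ∇g = (-16, -33) → (-1, -3) − 0.25·(-16, -33) = (3, 5.25)
Step 2: at (3, 5.25), ∇g = (40.5, 41) → (3, 5.25) − 0.25·(40.5, 41) = (-7.125, -5)
Step 3: at (-7.125, -5), ∇g = (-81.25, -61.25) → (-7.125, -5) − 0.25·(-81.25, -61.25) = (13.1875, 10.3125)
Step 4: at (13.1875, 10.3125), ∇g = (152.5, 101.875) → (13.1875, 10.3125) − 0.25·(152.5, 101.875) = (-24.9375, -15.15625)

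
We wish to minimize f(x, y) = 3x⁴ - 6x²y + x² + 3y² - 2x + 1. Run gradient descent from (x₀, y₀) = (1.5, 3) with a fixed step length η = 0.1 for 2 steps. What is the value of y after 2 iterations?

5.5575

∇f = (12x³ - 12xy + 2x - 2, -6x² + 6y)
(x₁, y₁) = (1.5, 3) − 0.1·(-12.5, 4.5) = (2.75, 2.55)
(x₂, y₂) = (2.75, 2.55) − 0.1·(168.9125, -30.075) = (-14.14125, 5.5575)
y = 5.5575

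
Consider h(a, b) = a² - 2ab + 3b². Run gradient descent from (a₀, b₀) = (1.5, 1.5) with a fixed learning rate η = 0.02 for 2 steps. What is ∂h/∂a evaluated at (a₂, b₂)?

0.4416

∇h = (2a - 2b, -2a + 6b)
(a₁, b₁) = (1.5, 1.5) − 0.02·(0, 6) = (1.5, 1.38)
(a₂, b₂) = (1.5, 1.38) − 0.02·(0.24, 5.28) = (1.4952, 1.2744)
∂h/∂a at (1.4952, 1.2744) = 0.4416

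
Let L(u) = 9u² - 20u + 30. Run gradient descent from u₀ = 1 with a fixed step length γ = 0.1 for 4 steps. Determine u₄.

1.0656

L′(u) = 18u - 20
Step 1: L′(1) = -2; u₁ = 1 − 0.1·(-2) = 1.2
Step 2: L′(1.2) = 1.6; u₂ = 1.2 − 0.1·1.6 = 1.04
Step 3: L′(1.04) = -1.28; u₃ = 1.04 − 0.1·(-1.28) = 1.168
Step 4: L′(1.168) = 1.024; u₄ = 1.168 − 0.1·1.024 = 1.0656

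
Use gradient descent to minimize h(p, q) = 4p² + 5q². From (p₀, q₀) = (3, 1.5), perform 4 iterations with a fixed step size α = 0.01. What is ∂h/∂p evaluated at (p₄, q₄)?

17.19343104

∇h = (8p, 10q)
Step 1: at (3, 1.5), ∇h = (24, 15) → (3, 1.5) − 0.01·(24, 15) = (2.76, 1.35)
Step 2: at (2.76, 1.35), ∇h = (22.08, 13.5) → (2.76, 1.35) − 0.01·(22.08, 13.5) = (2.5392, 1.215)
Step 3: at (2.5392, 1.215), ∇h = (20.3136, 12.15) → (2.5392, 1.215) − 0.01·(20.3136, 12.15) = (2.336064, 1.0935)
Step 4: at (2.336064, 1.0935), ∇h = (18.688512, 10.935) → (2.336064, 1.0935) − 0.01·(18.688512, 10.935) = (2.14917888, 0.98415)
∂h/∂p at (2.14917888, 0.98415) = 17.19343104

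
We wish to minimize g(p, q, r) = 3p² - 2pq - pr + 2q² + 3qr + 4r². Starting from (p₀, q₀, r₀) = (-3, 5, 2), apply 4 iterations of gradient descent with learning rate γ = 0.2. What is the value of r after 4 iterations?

∇g = (6p - 2q - r, -2p + 4q + 3r, -p + 3q + 8r)
Step 1: at (-3, 5, 2), ∇g = (-30, 32, 34) → (-3, 5, 2) − 0.2·(-30, 32, 34) = (3, -1.4, -4.8)
Step 2: at (3, -1.4, -4.8), ∇g = (25.6, -26, -45.6) → (3, -1.4, -4.8) − 0.2·(25.6, -26, -45.6) = (-2.12, 3.8, 4.32)
Step 3: at (-2.12, 3.8, 4.32), ∇g = (-24.64, 32.4, 48.08) → (-2.12, 3.8, 4.32) − 0.2·(-24.64, 32.4, 48.08) = (2.808, -2.68, -5.296)
Step 4: at (2.808, -2.68, -5.296), ∇g = (27.504, -32.224, -53.216) → (2.808, -2.68, -5.296) − 0.2·(27.504, -32.224, -53.216) = (-2.6928, 3.7648, 5.3472)
r = 5.3472

5.3472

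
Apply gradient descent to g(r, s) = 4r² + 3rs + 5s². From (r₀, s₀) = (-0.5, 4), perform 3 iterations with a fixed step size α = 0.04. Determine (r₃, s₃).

(-0.768832, 1.046976)

∇g = (8r + 3s, 3r + 10s)
(r₁, s₁) = (-0.5, 4) − 0.04·(8, 38.5) = (-0.82, 2.46)
(r₂, s₂) = (-0.82, 2.46) − 0.04·(0.82, 22.14) = (-0.8528, 1.5744)
(r₃, s₃) = (-0.8528, 1.5744) − 0.04·(-2.0992, 13.1856) = (-0.768832, 1.046976)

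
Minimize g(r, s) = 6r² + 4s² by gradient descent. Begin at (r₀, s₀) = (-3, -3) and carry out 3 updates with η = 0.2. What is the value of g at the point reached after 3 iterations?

∇g = (12r, 8s)
(r₁, s₁) = (-3, -3) − 0.2·(-36, -24) = (4.2, 1.8)
(r₂, s₂) = (4.2, 1.8) − 0.2·(50.4, 14.4) = (-5.88, -1.08)
(r₃, s₃) = (-5.88, -1.08) − 0.2·(-70.56, -8.64) = (8.232, 0.648)
g(8.232, 0.648) = 408.27456

408.27456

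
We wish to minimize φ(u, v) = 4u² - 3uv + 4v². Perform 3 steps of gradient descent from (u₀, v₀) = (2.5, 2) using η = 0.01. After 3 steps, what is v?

1.7528515

∇φ = (8u - 3v, -3u + 8v)
Step 1: at (2.5, 2), ∇φ = (14, 8.5) → (2.5, 2) − 0.01·(14, 8.5) = (2.36, 1.915)
Step 2: at (2.36, 1.915), ∇φ = (13.135, 8.24) → (2.36, 1.915) − 0.01·(13.135, 8.24) = (2.22865, 1.8326)
Step 3: at (2.22865, 1.8326), ∇φ = (12.3314, 7.97485) → (2.22865, 1.8326) − 0.01·(12.3314, 7.97485) = (2.105336, 1.7528515)
v = 1.7528515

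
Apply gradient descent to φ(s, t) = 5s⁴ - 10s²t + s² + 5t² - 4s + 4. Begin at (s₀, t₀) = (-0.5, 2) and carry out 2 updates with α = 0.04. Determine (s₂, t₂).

(-1, 1.18)

∇φ = (20s³ - 20st + 2s - 4, -10s² + 10t)
Step 1: at (-0.5, 2), ∇φ = (12.5, 17.5) → (-0.5, 2) − 0.04·(12.5, 17.5) = (-1, 1.3)
Step 2: at (-1, 1.3), ∇φ = (0, 3) → (-1, 1.3) − 0.04·(0, 3) = (-1, 1.18)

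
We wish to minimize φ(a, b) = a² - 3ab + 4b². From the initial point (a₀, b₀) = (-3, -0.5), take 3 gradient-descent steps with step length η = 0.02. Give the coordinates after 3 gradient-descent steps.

(-2.757132, -0.7398)

∇φ = (2a - 3b, -3a + 8b)
Step 1: at (-3, -0.5), ∇φ = (-4.5, 5) → (-3, -0.5) − 0.02·(-4.5, 5) = (-2.91, -0.6)
Step 2: at (-2.91, -0.6), ∇φ = (-4.02, 3.93) → (-2.91, -0.6) − 0.02·(-4.02, 3.93) = (-2.8296, -0.6786)
Step 3: at (-2.8296, -0.6786), ∇φ = (-3.6234, 3.06) → (-2.8296, -0.6786) − 0.02·(-3.6234, 3.06) = (-2.757132, -0.7398)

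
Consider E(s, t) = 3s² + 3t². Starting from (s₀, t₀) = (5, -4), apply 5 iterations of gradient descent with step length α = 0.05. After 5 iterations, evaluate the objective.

∇E = (6s, 6t)
Step 1: at (5, -4), ∇E = (30, -24) → (5, -4) − 0.05·(30, -24) = (3.5, -2.8)
Step 2: at (3.5, -2.8), ∇E = (21, -16.8) → (3.5, -2.8) − 0.05·(21, -16.8) = (2.45, -1.96)
Step 3: at (2.45, -1.96), ∇E = (14.7, -11.76) → (2.45, -1.96) − 0.05·(14.7, -11.76) = (1.715, -1.372)
Step 4: at (1.715, -1.372), ∇E = (10.29, -8.232) → (1.715, -1.372) − 0.05·(10.29, -8.232) = (1.2005, -0.9604)
Step 5: at (1.2005, -0.9604), ∇E = (7.203, -5.7624) → (1.2005, -0.9604) − 0.05·(7.203, -5.7624) = (0.84035, -0.67228)
E(0.84035, -0.67228) = 3.4744455627

3.4744455627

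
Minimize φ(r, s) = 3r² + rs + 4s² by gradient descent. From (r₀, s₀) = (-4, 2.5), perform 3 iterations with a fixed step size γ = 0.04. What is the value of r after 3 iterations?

∇φ = (6r + s, r + 8s)
Step 1: at (-4, 2.5), ∇φ = (-21.5, 16) → (-4, 2.5) − 0.04·(-21.5, 16) = (-3.14, 1.86)
Step 2: at (-3.14, 1.86), ∇φ = (-16.98, 11.74) → (-3.14, 1.86) − 0.04·(-16.98, 11.74) = (-2.4608, 1.3904)
Step 3: at (-2.4608, 1.3904), ∇φ = (-13.3744, 8.6624) → (-2.4608, 1.3904) − 0.04·(-13.3744, 8.6624) = (-1.925824, 1.043904)
r = -1.925824

-1.925824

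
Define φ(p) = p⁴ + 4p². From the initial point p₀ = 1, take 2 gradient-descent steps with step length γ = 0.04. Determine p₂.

φ′(p) = 4p³ + 8p
Step 1: φ′(1) = 12; p₁ = 1 − 0.04·12 = 0.52
Step 2: φ′(0.52) = 4.722432; p₂ = 0.52 − 0.04·4.722432 = 0.33110272

0.33110272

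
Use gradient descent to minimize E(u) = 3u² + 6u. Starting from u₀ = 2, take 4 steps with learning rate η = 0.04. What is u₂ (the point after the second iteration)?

E′(u) = 6u + 6
Step 1: E′(2) = 18; u₁ = 2 − 0.04·18 = 1.28
Step 2: E′(1.28) = 13.68; u₂ = 1.28 − 0.04·13.68 = 0.7328

0.7328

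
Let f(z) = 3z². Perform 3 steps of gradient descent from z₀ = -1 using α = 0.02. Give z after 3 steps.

-0.681472

f′(z) = 6z
Step 1: f′(-1) = -6; z₁ = -1 − 0.02·(-6) = -0.88
Step 2: f′(-0.88) = -5.28; z₂ = -0.88 − 0.02·(-5.28) = -0.7744
Step 3: f′(-0.7744) = -4.6464; z₃ = -0.7744 − 0.02·(-4.6464) = -0.681472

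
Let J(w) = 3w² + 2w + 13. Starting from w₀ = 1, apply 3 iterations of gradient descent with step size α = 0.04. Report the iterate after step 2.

J′(w) = 6w + 2
Step 1: J′(1) = 8; w₁ = 1 − 0.04·8 = 0.68
Step 2: J′(0.68) = 6.08; w₂ = 0.68 − 0.04·6.08 = 0.4368

0.4368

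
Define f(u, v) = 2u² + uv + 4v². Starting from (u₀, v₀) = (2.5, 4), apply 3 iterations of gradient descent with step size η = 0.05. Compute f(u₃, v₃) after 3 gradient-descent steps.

∇f = (4u + v, u + 8v)
(u₁, v₁) = (2.5, 4) − 0.05·(14, 34.5) = (1.8, 2.275)
(u₂, v₂) = (1.8, 2.275) − 0.05·(9.475, 20) = (1.32625, 1.275)
(u₃, v₃) = (1.32625, 1.275) − 0.05·(6.58, 11.52625) = (0.99725, 0.6986875)
f(0.99725, 0.6986875) = 4.638438125

4.638438125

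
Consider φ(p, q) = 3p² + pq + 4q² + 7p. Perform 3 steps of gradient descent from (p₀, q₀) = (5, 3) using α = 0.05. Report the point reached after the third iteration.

(0.78175, 0.384375)

∇φ = (6p + q + 7, p + 8q)
Step 1: at (5, 3), ∇φ = (40, 29) → (5, 3) − 0.05·(40, 29) = (3, 1.55)
Step 2: at (3, 1.55), ∇φ = (26.55, 15.4) → (3, 1.55) − 0.05·(26.55, 15.4) = (1.6725, 0.78)
Step 3: at (1.6725, 0.78), ∇φ = (17.815, 7.9125) → (1.6725, 0.78) − 0.05·(17.815, 7.9125) = (0.78175, 0.384375)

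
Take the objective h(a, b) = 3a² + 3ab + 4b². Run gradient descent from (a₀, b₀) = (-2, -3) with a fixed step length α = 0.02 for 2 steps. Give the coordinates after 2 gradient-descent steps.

∇h = (6a + 3b, 3a + 8b)
Step 1: at (-2, -3), ∇h = (-21, -30) → (-2, -3) − 0.02·(-21, -30) = (-1.58, -2.4)
Step 2: at (-1.58, -2.4), ∇h = (-16.68, -23.94) → (-1.58, -2.4) − 0.02·(-16.68, -23.94) = (-1.2464, -1.9212)

(-1.2464, -1.9212)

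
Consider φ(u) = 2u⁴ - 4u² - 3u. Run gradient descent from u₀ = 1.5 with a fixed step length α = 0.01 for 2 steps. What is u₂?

1.31015424

φ′(u) = 8u³ - 8u - 3
Step 1: φ′(1.5) = 12; u₁ = 1.5 − 0.01·12 = 1.38
Step 2: φ′(1.38) = 6.984576; u₂ = 1.38 − 0.01·6.984576 = 1.31015424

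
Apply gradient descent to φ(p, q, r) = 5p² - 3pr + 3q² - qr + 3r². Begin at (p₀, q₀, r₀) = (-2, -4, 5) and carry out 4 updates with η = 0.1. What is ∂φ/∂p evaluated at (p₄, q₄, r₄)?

∇φ = (10p - 3r, 6q - r, -3p - q + 6r)
(p₁, q₁, r₁) = (-2, -4, 5) − 0.1·(-35, -29, 40) = (1.5, -1.1, 1)
(p₂, q₂, r₂) = (1.5, -1.1, 1) − 0.1·(12, -7.6, 2.6) = (0.3, -0.34, 0.74)
(p₃, q₃, r₃) = (0.3, -0.34, 0.74) − 0.1·(0.78, -2.78, 3.88) = (0.222, -0.062, 0.352)
(p₄, q₄, r₄) = (0.222, -0.062, 0.352) − 0.1·(1.164, -0.724, 1.508) = (0.1056, 0.0104, 0.2012)
∂φ/∂p at (0.1056, 0.0104, 0.2012) = 0.4524

0.4524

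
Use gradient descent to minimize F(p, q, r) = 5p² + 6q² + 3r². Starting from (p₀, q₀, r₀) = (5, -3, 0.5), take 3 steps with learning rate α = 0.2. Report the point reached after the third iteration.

∇F = (10p, 12q, 6r)
Step 1: at (5, -3, 0.5), ∇F = (50, -36, 3) → (5, -3, 0.5) − 0.2·(50, -36, 3) = (-5, 4.2, -0.1)
Step 2: at (-5, 4.2, -0.1), ∇F = (-50, 50.4, -0.6) → (-5, 4.2, -0.1) − 0.2·(-50, 50.4, -0.6) = (5, -5.88, 0.02)
Step 3: at (5, -5.88, 0.02), ∇F = (50, -70.56, 0.12) → (5, -5.88, 0.02) − 0.2·(50, -70.56, 0.12) = (-5, 8.232, -0.004)

(-5, 8.232, -0.004)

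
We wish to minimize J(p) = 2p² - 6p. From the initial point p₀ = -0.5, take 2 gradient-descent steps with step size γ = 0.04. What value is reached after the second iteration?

J′(p) = 4p - 6
Step 1: J′(-0.5) = -8; p₁ = -0.5 − 0.04·(-8) = -0.18
Step 2: J′(-0.18) = -6.72; p₂ = -0.18 − 0.04·(-6.72) = 0.0888

0.0888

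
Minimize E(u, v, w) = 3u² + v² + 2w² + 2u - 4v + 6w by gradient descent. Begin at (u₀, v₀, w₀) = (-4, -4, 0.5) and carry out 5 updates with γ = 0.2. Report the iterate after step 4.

∇E = (6u + 2, 2v - 4, 4w + 6)
Step 1: at (-4, -4, 0.5), ∇E = (-22, -12, 8) → (-4, -4, 0.5) − 0.2·(-22, -12, 8) = (0.4, -1.6, -1.1)
Step 2: at (0.4, -1.6, -1.1), ∇E = (4.4, -7.2, 1.6) → (0.4, -1.6, -1.1) − 0.2·(4.4, -7.2, 1.6) = (-0.48, -0.16, -1.42)
Step 3: at (-0.48, -0.16, -1.42), ∇E = (-0.88, -4.32, 0.32) → (-0.48, -0.16, -1.42) − 0.2·(-0.88, -4.32, 0.32) = (-0.304, 0.704, -1.484)
Step 4: at (-0.304, 0.704, -1.484), ∇E = (0.176, -2.592, 0.064) → (-0.304, 0.704, -1.484) − 0.2·(0.176, -2.592, 0.064) = (-0.3392, 1.2224, -1.4968)

(-0.3392, 1.2224, -1.4968)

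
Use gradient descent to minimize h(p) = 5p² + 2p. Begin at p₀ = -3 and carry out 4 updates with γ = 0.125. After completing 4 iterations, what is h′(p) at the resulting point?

h′(p) = 10p + 2
Step 1: h′(-3) = -28; p₁ = -3 − 0.125·(-28) = 0.5
Step 2: h′(0.5) = 7; p₂ = 0.5 − 0.125·7 = -0.375
Step 3: h′(-0.375) = -1.75; p₃ = -0.375 − 0.125·(-1.75) = -0.15625
Step 4: h′(-0.15625) = 0.4375; p₄ = -0.15625 − 0.125·0.4375 = -0.2109375
h′(p) at (-0.2109375) = -0.109375

-0.109375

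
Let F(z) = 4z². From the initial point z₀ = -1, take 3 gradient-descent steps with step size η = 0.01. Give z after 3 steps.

-0.778688

F′(z) = 8z
z₁ = -1 − 0.01·(-8) = -0.92
z₂ = -0.92 − 0.01·(-7.36) = -0.8464
z₃ = -0.8464 − 0.01·(-6.7712) = -0.778688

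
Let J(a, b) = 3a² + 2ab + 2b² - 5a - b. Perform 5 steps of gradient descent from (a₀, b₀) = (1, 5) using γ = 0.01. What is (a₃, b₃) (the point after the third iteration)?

∇J = (6a + 2b - 5, 2a + 4b - 1)
(a₁, b₁) = (1, 5) − 0.01·(11, 21) = (0.89, 4.79)
(a₂, b₂) = (0.89, 4.79) − 0.01·(9.92, 19.94) = (0.7908, 4.5906)
(a₃, b₃) = (0.7908, 4.5906) − 0.01·(8.926, 18.944) = (0.70154, 4.40116)

(0.70154, 4.40116)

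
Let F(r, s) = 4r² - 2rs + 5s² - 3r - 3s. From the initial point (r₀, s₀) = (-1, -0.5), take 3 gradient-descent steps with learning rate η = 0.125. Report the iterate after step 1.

∇F = (8r - 2s - 3, -2r + 10s - 3)
(r₁, s₁) = (-1, -0.5) − 0.125·(-10, -6) = (0.25, 0.25)

(0.25, 0.25)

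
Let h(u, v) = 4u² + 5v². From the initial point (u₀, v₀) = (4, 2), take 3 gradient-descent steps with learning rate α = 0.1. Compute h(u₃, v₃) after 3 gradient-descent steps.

0.004096

∇h = (8u, 10v)
Step 1: at (4, 2), ∇h = (32, 20) → (4, 2) − 0.1·(32, 20) = (0.8, 0)
Step 2: at (0.8, 0), ∇h = (6.4, 0) → (0.8, 0) − 0.1·(6.4, 0) = (0.16, 0)
Step 3: at (0.16, 0), ∇h = (1.28, 0) → (0.16, 0) − 0.1·(1.28, 0) = (0.032, 0)
h(0.032, 0) = 0.004096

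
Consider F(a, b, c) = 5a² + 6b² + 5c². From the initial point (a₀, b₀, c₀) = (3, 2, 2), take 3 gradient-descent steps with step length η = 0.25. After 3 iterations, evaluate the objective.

2276.390625

∇F = (10a, 12b, 10c)
Step 1: at (3, 2, 2), ∇F = (30, 24, 20) → (3, 2, 2) − 0.25·(30, 24, 20) = (-4.5, -4, -3)
Step 2: at (-4.5, -4, -3), ∇F = (-45, -48, -30) → (-4.5, -4, -3) − 0.25·(-45, -48, -30) = (6.75, 8, 4.5)
Step 3: at (6.75, 8, 4.5), ∇F = (67.5, 96, 45) → (6.75, 8, 4.5) − 0.25·(67.5, 96, 45) = (-10.125, -16, -6.75)
F(-10.125, -16, -6.75) = 2276.390625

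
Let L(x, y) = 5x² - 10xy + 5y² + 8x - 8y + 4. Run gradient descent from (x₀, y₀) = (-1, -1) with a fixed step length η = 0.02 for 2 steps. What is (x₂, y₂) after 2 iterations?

(-1.256, -0.744)

∇L = (10x - 10y + 8, -10x + 10y - 8)
(x₁, y₁) = (-1, -1) − 0.02·(8, -8) = (-1.16, -0.84)
(x₂, y₂) = (-1.16, -0.84) − 0.02·(4.8, -4.8) = (-1.256, -0.744)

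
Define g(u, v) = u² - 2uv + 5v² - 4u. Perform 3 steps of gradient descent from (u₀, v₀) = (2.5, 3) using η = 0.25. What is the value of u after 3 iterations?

5

∇g = (2u - 2v - 4, -2u + 10v)
(u₁, v₁) = (2.5, 3) − 0.25·(-5, 25) = (3.75, -3.25)
(u₂, v₂) = (3.75, -3.25) − 0.25·(10, -40) = (1.25, 6.75)
(u₃, v₃) = (1.25, 6.75) − 0.25·(-15, 65) = (5, -9.5)
u = 5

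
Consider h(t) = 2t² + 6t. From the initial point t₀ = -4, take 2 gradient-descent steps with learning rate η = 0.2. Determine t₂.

-1.6

h′(t) = 4t + 6
t₁ = -4 − 0.2·(-10) = -2
t₂ = -2 − 0.2·(-2) = -1.6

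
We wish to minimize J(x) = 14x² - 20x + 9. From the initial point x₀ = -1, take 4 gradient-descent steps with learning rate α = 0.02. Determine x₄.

0.65003264

J′(x) = 28x - 20
Step 1: J′(-1) = -48; x₁ = -1 − 0.02·(-48) = -0.04
Step 2: J′(-0.04) = -21.12; x₂ = -0.04 − 0.02·(-21.12) = 0.3824
Step 3: J′(0.3824) = -9.2928; x₃ = 0.3824 − 0.02·(-9.2928) = 0.568256
Step 4: J′(0.568256) = -4.088832; x₄ = 0.568256 − 0.02·(-4.088832) = 0.65003264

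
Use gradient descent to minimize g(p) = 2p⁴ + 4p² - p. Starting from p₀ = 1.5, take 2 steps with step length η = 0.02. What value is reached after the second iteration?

g′(p) = 8p³ + 8p - 1
Step 1: g′(1.5) = 38; p₁ = 1.5 − 0.02·38 = 0.74
Step 2: g′(0.74) = 8.161792; p₂ = 0.74 − 0.02·8.161792 = 0.57676416

0.57676416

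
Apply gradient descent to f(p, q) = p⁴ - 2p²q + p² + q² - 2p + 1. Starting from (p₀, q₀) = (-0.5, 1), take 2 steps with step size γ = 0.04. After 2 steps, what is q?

0.880288

∇f = (4p³ - 4pq + 2p - 2, -2p² + 2q)
(p₁, q₁) = (-0.5, 1) − 0.04·(-1.5, 1.5) = (-0.44, 0.94)
(p₂, q₂) = (-0.44, 0.94) − 0.04·(-1.566336, 1.4928) = (-0.37734656, 0.880288)
q = 0.880288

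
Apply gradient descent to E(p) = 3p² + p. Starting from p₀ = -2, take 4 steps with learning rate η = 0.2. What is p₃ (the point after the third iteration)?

E′(p) = 6p + 1
Step 1: E′(-2) = -11; p₁ = -2 − 0.2·(-11) = 0.2
Step 2: E′(0.2) = 2.2; p₂ = 0.2 − 0.2·2.2 = -0.24
Step 3: E′(-0.24) = -0.44; p₃ = -0.24 − 0.2·(-0.44) = -0.152

-0.152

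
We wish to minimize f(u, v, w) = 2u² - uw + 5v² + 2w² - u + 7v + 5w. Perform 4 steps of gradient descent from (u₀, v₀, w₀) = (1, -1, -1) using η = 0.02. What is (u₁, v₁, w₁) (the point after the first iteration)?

(0.92, -0.94, -1)

∇f = (4u - w - 1, 10v + 7, -u + 4w + 5)
Step 1: at (1, -1, -1), ∇f = (4, -3, 0) → (1, -1, -1) − 0.02·(4, -3, 0) = (0.92, -0.94, -1)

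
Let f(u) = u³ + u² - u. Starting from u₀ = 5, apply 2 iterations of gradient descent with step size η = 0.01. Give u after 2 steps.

3.567632

f′(u) = 3u² + 2u - 1
Step 1: f′(5) = 84; u₁ = 5 − 0.01·84 = 4.16
Step 2: f′(4.16) = 59.2368; u₂ = 4.16 − 0.01·59.2368 = 3.567632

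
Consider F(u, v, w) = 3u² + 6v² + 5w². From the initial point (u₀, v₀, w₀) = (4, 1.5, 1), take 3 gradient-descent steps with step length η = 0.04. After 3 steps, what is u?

1.755904

∇F = (6u, 12v, 10w)
Step 1: at (4, 1.5, 1), ∇F = (24, 18, 10) → (4, 1.5, 1) − 0.04·(24, 18, 10) = (3.04, 0.78, 0.6)
Step 2: at (3.04, 0.78, 0.6), ∇F = (18.24, 9.36, 6) → (3.04, 0.78, 0.6) − 0.04·(18.24, 9.36, 6) = (2.3104, 0.4056, 0.36)
Step 3: at (2.3104, 0.4056, 0.36), ∇F = (13.8624, 4.8672, 3.6) → (2.3104, 0.4056, 0.36) − 0.04·(13.8624, 4.8672, 3.6) = (1.755904, 0.210912, 0.216)
u = 1.755904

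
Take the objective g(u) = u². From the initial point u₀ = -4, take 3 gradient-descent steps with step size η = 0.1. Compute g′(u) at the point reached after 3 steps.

-4.096

g′(u) = 2u
Step 1: g′(-4) = -8; u₁ = -4 − 0.1·(-8) = -3.2
Step 2: g′(-3.2) = -6.4; u₂ = -3.2 − 0.1·(-6.4) = -2.56
Step 3: g′(-2.56) = -5.12; u₃ = -2.56 − 0.1·(-5.12) = -2.048
g′(u) at (-2.048) = -4.096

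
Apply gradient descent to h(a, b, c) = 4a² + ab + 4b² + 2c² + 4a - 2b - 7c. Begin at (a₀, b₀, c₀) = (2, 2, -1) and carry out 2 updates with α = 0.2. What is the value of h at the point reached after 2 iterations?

8.9648

∇h = (8a + b + 4, a + 8b - 2, 4c - 7)
Step 1: at (2, 2, -1), ∇h = (22, 16, -11) → (2, 2, -1) − 0.2·(22, 16, -11) = (-2.4, -1.2, 1.2)
Step 2: at (-2.4, -1.2, 1.2), ∇h = (-16.4, -14, -2.2) → (-2.4, -1.2, 1.2) − 0.2·(-16.4, -14, -2.2) = (0.88, 1.6, 1.64)
h(0.88, 1.6, 1.64) = 8.9648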